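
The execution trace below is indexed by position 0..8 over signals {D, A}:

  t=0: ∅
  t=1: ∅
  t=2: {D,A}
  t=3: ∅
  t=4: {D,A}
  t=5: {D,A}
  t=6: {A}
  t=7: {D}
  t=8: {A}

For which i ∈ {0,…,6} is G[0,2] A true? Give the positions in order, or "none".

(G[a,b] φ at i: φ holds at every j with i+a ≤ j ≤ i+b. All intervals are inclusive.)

Evaluate at each i in [0,6]:
  i=0: ✗ (fails at j=0)
  i=1: ✗ (fails at j=1)
  i=2: ✗ (fails at j=3)
  i=3: ✗ (fails at j=3)
  i=4: ✓ (all of [4,6])
  i=5: ✗ (fails at j=7)
  i=6: ✗ (fails at j=7)

4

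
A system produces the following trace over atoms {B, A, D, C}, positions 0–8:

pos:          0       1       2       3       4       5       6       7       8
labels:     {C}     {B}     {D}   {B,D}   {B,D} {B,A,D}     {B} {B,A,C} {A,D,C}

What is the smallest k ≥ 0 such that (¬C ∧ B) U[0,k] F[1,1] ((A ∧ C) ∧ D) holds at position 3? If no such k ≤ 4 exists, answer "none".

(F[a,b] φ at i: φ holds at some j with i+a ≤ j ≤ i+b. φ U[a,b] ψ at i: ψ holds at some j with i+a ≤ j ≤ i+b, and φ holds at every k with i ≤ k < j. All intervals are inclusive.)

Need earliest j ≥ 3 with F[1,1] ((A ∧ C) ∧ D), and (¬C ∧ B) at every k in [3,j-1].
  j=3: rhs fails.
  j=4: rhs fails.
  j=5: rhs fails.
  j=6: rhs fails.
  j=7: rhs holds; lhs holds on [3,6]. k = 4.

4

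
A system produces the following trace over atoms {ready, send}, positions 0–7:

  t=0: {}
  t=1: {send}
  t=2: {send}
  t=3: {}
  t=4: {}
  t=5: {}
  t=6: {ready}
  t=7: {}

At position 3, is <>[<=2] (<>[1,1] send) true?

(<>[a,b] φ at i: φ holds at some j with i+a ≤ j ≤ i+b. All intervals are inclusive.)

Does not hold

Check <>[1,1] send at each j in [3,5]:
  j=3: fails (none in [4,4])
  j=4: fails (none in [5,5])
  j=5: fails (none in [6,6])
No position in the window satisfies it → formula fails.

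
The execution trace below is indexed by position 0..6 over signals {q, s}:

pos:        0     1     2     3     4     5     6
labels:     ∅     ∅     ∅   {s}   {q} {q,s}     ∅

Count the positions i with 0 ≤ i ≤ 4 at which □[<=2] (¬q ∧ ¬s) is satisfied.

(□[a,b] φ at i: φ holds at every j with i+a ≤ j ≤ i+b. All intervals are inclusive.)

1

Evaluate at each i in [0,4]:
  i=0: ✓ (all of [0,2])
  i=1: ✗ (fails at j=3)
  i=2: ✗ (fails at j=3)
  i=3: ✗ (fails at j=3)
  i=4: ✗ (fails at j=4)
Positions where it holds: {0} → 1.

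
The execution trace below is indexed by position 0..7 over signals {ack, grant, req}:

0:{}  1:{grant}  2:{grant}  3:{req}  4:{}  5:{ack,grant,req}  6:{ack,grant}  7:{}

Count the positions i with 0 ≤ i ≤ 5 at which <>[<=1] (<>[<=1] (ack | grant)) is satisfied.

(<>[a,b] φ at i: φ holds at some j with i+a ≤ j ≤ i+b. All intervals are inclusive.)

6

Evaluate at each i in [0,5]:
  i=0: ✓ (witness j=0)
  i=1: ✓ (witness j=1)
  i=2: ✓ (witness j=2)
  i=3: ✓ (witness j=4)
  i=4: ✓ (witness j=4)
  i=5: ✓ (witness j=5)
Positions where it holds: {0, 1, 2, 3, 4, 5} → 6.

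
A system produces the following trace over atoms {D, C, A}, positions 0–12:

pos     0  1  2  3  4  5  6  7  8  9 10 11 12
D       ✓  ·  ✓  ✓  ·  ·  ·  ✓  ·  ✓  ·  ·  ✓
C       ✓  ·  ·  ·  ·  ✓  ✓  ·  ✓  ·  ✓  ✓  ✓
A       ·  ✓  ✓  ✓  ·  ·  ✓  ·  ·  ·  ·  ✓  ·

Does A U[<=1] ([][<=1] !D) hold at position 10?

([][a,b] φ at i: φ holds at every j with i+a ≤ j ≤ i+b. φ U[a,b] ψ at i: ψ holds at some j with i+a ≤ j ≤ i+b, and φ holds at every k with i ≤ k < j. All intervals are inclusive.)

Need some j in [10,11] with [][<=1] !D, and A at every k in [10,j-1].
  j=10: [][<=1] !D holds; no prefix to check → satisfied.

True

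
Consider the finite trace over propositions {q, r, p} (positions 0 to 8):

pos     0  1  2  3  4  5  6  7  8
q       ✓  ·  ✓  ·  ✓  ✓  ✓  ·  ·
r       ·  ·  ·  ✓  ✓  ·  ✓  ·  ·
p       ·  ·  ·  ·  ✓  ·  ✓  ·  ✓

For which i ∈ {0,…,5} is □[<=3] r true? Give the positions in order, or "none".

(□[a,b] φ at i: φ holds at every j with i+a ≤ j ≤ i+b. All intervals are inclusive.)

Evaluate at each i in [0,5]:
  i=0: ✗ (fails at j=0)
  i=1: ✗ (fails at j=1)
  i=2: ✗ (fails at j=2)
  i=3: ✗ (fails at j=5)
  i=4: ✗ (fails at j=5)
  i=5: ✗ (fails at j=5)

none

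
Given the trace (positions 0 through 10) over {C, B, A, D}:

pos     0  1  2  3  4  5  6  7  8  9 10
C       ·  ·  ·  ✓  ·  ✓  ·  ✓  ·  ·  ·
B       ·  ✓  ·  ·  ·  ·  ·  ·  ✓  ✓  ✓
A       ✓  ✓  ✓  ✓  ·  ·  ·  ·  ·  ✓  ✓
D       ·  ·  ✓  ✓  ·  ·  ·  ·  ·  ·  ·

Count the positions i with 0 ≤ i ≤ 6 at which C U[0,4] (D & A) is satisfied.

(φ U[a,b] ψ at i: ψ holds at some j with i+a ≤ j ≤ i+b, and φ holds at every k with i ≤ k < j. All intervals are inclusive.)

2

Evaluate at each i in [0,6]:
  i=0: ✗ (lhs fails at k=0 before rhs at j=2)
  i=1: ✗ (lhs fails at k=1 before rhs at j=2)
  i=2: ✓ (rhs at j=2)
  i=3: ✓ (rhs at j=3)
  i=4: ✗ (no rhs in [4,8])
  i=5: ✗ (no rhs in [5,9])
  i=6: ✗ (no rhs in [6,10])
Positions where it holds: {2, 3} → 2.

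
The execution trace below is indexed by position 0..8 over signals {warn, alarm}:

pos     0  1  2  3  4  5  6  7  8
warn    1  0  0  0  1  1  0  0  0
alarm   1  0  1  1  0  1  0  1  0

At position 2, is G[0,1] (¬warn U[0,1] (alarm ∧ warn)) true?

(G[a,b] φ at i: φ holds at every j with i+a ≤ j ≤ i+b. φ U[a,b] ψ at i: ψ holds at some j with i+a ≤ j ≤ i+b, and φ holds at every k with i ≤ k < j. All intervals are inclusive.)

Does not hold

Check (¬warn U[0,1] (alarm ∧ warn)) at every j in [2,3]:
  j=2: fails
  j=3: fails
Fails at j=2 → formula fails.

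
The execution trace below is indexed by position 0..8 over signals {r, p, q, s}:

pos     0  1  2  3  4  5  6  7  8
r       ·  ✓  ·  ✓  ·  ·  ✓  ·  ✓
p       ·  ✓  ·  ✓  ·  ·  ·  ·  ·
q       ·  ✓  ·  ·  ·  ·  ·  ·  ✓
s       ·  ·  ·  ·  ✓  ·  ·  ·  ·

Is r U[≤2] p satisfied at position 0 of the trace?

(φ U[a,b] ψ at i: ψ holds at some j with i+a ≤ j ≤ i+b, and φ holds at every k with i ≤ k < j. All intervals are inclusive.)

Does not hold

Need some j in [0,2] with p, and r at every k in [0,j-1].
  j=0: p false.
  j=1: p holds, but r fails at k=0 → not this j.
  j=2: p false.
No j in the window works → until fails.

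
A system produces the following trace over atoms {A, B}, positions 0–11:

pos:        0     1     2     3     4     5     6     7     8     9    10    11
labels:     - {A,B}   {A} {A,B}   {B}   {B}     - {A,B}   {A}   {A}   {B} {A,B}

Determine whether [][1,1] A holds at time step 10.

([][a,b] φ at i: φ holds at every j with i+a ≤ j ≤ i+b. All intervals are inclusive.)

True

Check A at every j in [11,11]:
  j=11: true
All positions satisfy it → formula holds.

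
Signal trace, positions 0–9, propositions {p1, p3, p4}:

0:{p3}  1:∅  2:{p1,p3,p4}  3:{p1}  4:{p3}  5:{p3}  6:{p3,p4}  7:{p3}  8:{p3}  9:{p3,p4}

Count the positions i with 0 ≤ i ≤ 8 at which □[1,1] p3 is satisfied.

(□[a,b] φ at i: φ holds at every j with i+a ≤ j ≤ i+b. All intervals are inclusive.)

Evaluate at each i in [0,8]:
  i=0: ✗ (fails at j=1)
  i=1: ✓ (all of [2,2])
  i=2: ✗ (fails at j=3)
  i=3: ✓ (all of [4,4])
  i=4: ✓ (all of [5,5])
  i=5: ✓ (all of [6,6])
  i=6: ✓ (all of [7,7])
  i=7: ✓ (all of [8,8])
  i=8: ✓ (all of [9,9])
Positions where it holds: {1, 3, 4, 5, 6, 7, 8} → 7.

7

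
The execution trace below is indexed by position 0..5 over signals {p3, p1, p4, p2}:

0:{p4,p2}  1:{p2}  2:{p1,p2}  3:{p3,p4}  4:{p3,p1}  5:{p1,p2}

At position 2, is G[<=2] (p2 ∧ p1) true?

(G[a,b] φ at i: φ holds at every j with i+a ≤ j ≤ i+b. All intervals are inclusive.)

Check (p2 ∧ p1) at every j in [2,4]:
  j=2: true
  j=3: false
  j=4: false
Fails at j=3 → formula fails.

Does not hold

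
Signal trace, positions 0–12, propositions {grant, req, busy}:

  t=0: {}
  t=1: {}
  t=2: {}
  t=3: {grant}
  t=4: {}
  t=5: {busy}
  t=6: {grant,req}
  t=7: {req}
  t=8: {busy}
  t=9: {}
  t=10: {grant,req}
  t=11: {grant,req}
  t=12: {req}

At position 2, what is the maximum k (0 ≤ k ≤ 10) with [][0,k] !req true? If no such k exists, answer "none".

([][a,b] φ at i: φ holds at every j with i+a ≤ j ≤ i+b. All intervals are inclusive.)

3

!req must hold from j=2 onward; find where it first fails.
  j=2: holds
  j=3: holds
  j=4: holds
  j=5: holds
  j=6: fails
Holds on [2,5], so largest k = 3.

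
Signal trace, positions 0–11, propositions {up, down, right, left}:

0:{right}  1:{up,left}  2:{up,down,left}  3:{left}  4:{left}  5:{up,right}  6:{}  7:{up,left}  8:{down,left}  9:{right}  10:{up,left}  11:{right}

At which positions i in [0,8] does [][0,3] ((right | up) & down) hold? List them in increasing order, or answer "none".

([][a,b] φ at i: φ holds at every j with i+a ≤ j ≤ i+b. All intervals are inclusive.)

Evaluate at each i in [0,8]:
  i=0: ✗ (fails at j=0)
  i=1: ✗ (fails at j=1)
  i=2: ✗ (fails at j=3)
  i=3: ✗ (fails at j=3)
  i=4: ✗ (fails at j=4)
  i=5: ✗ (fails at j=5)
  i=6: ✗ (fails at j=6)
  i=7: ✗ (fails at j=7)
  i=8: ✗ (fails at j=8)

none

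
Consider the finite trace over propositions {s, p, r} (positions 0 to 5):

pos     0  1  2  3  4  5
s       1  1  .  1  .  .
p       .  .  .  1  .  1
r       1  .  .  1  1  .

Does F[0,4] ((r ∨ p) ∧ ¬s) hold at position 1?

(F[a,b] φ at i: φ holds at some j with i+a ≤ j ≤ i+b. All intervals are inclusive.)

Yes

Check ((r ∨ p) ∧ ¬s) at each j in [1,5]:
  j=1: false
  j=2: false
  j=3: false
  j=4: true
  j=5: true
Found at j=4 → formula holds.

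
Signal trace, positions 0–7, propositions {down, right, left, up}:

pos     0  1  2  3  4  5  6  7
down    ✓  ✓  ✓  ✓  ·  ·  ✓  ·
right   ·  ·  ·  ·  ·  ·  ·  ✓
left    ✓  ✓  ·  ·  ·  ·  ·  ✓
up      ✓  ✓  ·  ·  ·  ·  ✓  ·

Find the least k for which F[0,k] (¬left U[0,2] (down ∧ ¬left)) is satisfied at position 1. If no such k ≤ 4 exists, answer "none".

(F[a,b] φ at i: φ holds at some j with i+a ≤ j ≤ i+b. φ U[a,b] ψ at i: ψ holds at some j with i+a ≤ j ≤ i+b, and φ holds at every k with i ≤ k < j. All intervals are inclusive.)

1

Scan j = 1,2,… for (¬left U[0,2] (down ∧ ¬left)):
  j=1: fails
  j=2: holds
First hit at j=2, so smallest k = 2-1 = 1.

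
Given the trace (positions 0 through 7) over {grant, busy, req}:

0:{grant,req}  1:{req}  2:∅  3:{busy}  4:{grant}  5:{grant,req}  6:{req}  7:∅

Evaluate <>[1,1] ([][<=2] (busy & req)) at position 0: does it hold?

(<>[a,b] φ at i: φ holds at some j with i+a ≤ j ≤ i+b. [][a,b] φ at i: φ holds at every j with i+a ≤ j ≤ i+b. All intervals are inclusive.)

False

Check [][<=2] (busy & req) at each j in [1,1]:
  j=1: fails at 1
No position in the window satisfies it → formula fails.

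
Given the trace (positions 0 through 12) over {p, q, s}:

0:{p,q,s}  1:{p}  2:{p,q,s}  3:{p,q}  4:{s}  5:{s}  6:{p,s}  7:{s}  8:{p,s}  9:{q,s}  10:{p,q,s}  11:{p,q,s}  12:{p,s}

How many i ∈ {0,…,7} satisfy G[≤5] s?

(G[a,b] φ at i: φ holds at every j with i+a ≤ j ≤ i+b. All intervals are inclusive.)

Evaluate at each i in [0,7]:
  i=0: ✗ (fails at j=1)
  i=1: ✗ (fails at j=1)
  i=2: ✗ (fails at j=3)
  i=3: ✗ (fails at j=3)
  i=4: ✓ (all of [4,9])
  i=5: ✓ (all of [5,10])
  i=6: ✓ (all of [6,11])
  i=7: ✓ (all of [7,12])
Positions where it holds: {4, 5, 6, 7} → 4.

4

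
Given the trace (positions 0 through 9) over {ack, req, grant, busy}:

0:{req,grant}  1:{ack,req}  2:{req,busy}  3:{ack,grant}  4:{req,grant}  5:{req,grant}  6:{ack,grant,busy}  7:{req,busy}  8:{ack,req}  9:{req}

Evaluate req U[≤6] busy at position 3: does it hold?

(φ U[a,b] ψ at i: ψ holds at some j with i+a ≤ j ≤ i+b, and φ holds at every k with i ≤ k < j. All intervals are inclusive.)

Need some j in [3,9] with busy, and req at every k in [3,j-1].
  j=3: busy false.
  j=4: busy false.
  j=5: busy false.
  j=6: busy holds, but req fails at k=3 → not this j.
  j=7: busy holds, but req fails at k=3 → not this j.
  j=8: busy false.
  j=9: busy false.
No j in the window works → until fails.

Does not hold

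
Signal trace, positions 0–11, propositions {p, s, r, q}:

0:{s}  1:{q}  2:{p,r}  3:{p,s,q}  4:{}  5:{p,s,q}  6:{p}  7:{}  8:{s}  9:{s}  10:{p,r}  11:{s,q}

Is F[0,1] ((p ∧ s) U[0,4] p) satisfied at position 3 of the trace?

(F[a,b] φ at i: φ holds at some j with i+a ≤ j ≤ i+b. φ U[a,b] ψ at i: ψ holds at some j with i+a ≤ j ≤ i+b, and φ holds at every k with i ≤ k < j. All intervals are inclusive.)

Yes

Check ((p ∧ s) U[0,4] p) at each j in [3,4]:
  j=3: holds
  j=4: fails
Found at j=3 → formula holds.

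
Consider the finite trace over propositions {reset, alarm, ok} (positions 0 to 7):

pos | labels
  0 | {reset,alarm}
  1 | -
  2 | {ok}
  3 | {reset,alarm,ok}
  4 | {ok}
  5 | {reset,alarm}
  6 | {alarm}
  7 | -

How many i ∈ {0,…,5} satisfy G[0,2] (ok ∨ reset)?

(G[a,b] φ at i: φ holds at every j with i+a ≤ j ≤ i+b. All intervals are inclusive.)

2

Evaluate at each i in [0,5]:
  i=0: ✗ (fails at j=1)
  i=1: ✗ (fails at j=1)
  i=2: ✓ (all of [2,4])
  i=3: ✓ (all of [3,5])
  i=4: ✗ (fails at j=6)
  i=5: ✗ (fails at j=6)
Positions where it holds: {2, 3} → 2.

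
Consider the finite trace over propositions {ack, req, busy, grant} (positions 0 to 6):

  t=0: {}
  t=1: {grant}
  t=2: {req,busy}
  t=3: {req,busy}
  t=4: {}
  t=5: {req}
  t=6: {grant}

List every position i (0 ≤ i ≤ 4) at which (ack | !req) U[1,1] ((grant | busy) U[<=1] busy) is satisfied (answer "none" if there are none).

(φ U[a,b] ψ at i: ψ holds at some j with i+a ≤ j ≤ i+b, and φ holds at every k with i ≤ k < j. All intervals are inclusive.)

0, 1

Evaluate at each i in [0,4]:
  i=0: ✓ (rhs at j=1; lhs holds on [0,0])
  i=1: ✓ (rhs at j=2; lhs holds on [1,1])
  i=2: ✗ (lhs fails at k=2 before rhs at j=3)
  i=3: ✗ (no rhs in [4,4])
  i=4: ✗ (no rhs in [5,5])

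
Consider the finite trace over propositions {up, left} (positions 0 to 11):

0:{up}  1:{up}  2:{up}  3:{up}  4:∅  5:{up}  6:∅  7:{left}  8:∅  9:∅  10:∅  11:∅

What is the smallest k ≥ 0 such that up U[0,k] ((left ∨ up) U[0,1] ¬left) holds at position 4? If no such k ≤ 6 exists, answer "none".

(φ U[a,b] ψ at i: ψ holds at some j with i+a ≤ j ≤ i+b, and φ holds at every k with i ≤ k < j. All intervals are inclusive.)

Need earliest j ≥ 4 with ((left ∨ up) U[0,1] ¬left), and up at every k in [4,j-1].
  j=4: rhs holds (empty prefix). k = 0.

0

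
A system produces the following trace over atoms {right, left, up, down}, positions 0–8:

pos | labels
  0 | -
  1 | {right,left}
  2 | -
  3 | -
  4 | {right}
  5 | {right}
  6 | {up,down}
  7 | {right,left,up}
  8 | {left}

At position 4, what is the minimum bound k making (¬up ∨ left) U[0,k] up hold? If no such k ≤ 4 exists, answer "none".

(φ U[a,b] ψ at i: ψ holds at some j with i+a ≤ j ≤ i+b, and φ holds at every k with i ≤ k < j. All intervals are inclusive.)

Need earliest j ≥ 4 with up, and (¬up ∨ left) at every k in [4,j-1].
  j=4: rhs fails.
  j=5: rhs fails.
  j=6: rhs holds; lhs holds on [4,5]. k = 2.

2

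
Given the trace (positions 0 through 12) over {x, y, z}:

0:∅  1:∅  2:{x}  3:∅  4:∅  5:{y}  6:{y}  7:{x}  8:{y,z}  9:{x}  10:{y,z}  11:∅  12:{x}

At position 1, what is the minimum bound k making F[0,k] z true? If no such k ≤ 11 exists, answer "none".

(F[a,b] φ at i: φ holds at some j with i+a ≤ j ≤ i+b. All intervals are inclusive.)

7

Scan j = 1,2,… for z:
  j=1: fails
  j=2: fails
  j=3: fails
  j=4: fails
  j=5: fails
  j=6: fails
  j=7: fails
  j=8: holds
First hit at j=8, so smallest k = 8-1 = 7.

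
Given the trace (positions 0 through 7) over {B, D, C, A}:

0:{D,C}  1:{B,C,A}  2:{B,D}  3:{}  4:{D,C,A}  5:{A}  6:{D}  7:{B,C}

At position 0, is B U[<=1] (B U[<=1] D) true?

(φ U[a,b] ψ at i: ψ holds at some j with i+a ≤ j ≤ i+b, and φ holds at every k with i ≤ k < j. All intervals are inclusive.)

Need some j in [0,1] with (B U[<=1] D), and B at every k in [0,j-1].
  j=0: (B U[<=1] D) holds; no prefix to check → satisfied.

Holds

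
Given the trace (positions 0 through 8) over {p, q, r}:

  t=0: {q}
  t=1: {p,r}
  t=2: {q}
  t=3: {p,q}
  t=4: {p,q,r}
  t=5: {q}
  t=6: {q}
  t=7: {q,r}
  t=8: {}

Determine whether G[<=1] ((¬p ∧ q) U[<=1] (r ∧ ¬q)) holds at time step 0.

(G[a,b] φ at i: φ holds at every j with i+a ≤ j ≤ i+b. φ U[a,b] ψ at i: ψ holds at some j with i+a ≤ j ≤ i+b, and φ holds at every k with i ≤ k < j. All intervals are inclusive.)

Check ((¬p ∧ q) U[<=1] (r ∧ ¬q)) at every j in [0,1]:
  j=0: holds
  j=1: holds
All positions satisfy it → formula holds.

Holds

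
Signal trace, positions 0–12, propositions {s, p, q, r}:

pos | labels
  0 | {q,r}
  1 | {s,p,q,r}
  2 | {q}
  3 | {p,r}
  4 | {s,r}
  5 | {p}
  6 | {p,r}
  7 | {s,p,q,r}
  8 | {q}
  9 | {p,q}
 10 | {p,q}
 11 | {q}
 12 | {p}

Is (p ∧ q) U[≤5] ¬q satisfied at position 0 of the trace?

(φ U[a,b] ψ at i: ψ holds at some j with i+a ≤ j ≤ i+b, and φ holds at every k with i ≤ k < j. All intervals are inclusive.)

Does not hold

Need some j in [0,5] with ¬q, and (p ∧ q) at every k in [0,j-1].
  j=0: ¬q false.
  j=1: ¬q false.
  j=2: ¬q false.
  j=3: ¬q holds, but (p ∧ q) fails at k=0 → not this j.
  j=4: ¬q holds, but (p ∧ q) fails at k=0 → not this j.
  j=5: ¬q holds, but (p ∧ q) fails at k=0 → not this j.
No j in the window works → until fails.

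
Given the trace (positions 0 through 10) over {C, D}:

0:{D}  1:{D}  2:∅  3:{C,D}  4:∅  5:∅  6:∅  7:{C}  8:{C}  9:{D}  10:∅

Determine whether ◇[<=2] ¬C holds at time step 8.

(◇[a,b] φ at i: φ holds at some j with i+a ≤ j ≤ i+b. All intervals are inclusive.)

Check ¬C at each j in [8,10]:
  j=8: false
  j=9: true
  j=10: true
Found at j=9 → formula holds.

Holds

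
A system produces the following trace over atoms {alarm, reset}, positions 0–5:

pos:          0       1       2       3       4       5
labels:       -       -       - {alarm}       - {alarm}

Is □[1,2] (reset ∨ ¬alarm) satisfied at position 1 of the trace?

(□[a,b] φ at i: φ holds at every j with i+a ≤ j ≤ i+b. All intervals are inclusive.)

False

Check (reset ∨ ¬alarm) at every j in [2,3]:
  j=2: true
  j=3: false
Fails at j=3 → formula fails.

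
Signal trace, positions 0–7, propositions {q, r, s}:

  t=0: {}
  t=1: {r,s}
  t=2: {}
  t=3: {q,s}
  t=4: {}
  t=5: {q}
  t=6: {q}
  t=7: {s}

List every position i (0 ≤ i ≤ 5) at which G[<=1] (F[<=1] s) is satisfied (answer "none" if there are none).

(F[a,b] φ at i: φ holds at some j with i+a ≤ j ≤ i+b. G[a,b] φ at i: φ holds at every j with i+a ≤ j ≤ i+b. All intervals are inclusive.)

Evaluate at each i in [0,5]:
  i=0: ✓ (all of [0,1])
  i=1: ✓ (all of [1,2])
  i=2: ✓ (all of [2,3])
  i=3: ✗ (fails at j=4)
  i=4: ✗ (fails at j=4)
  i=5: ✗ (fails at j=5)

0, 1, 2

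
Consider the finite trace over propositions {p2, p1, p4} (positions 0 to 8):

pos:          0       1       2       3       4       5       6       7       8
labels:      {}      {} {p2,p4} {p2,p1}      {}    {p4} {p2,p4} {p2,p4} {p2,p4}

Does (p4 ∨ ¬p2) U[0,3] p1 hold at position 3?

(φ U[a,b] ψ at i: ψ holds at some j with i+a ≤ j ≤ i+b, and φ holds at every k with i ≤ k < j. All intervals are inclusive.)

Holds

Need some j in [3,6] with p1, and (p4 ∨ ¬p2) at every k in [3,j-1].
  j=3: p1 holds; no prefix to check → satisfied.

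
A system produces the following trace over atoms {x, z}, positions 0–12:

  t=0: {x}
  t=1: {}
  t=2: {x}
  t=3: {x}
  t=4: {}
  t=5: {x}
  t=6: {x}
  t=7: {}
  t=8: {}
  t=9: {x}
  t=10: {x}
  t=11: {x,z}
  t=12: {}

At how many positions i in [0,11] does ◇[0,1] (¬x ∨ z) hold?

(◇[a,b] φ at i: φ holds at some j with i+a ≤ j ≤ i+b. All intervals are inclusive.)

9

Evaluate at each i in [0,11]:
  i=0: ✓ (witness j=1)
  i=1: ✓ (witness j=1)
  i=2: ✗ (none in [2,3])
  i=3: ✓ (witness j=4)
  i=4: ✓ (witness j=4)
  i=5: ✗ (none in [5,6])
  i=6: ✓ (witness j=7)
  i=7: ✓ (witness j=7)
  i=8: ✓ (witness j=8)
  i=9: ✗ (none in [9,10])
  i=10: ✓ (witness j=11)
  i=11: ✓ (witness j=11)
Positions where it holds: {0, 1, 3, 4, 6, 7, 8, 10, 11} → 9.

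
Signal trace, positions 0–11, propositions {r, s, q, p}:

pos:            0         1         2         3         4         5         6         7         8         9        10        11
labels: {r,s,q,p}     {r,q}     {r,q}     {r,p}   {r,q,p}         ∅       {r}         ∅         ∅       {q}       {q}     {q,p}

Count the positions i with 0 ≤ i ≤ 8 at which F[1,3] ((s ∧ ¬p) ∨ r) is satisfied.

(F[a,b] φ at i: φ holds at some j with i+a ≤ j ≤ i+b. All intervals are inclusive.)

Evaluate at each i in [0,8]:
  i=0: ✓ (witness j=1)
  i=1: ✓ (witness j=2)
  i=2: ✓ (witness j=3)
  i=3: ✓ (witness j=4)
  i=4: ✓ (witness j=6)
  i=5: ✓ (witness j=6)
  i=6: ✗ (none in [7,9])
  i=7: ✗ (none in [8,10])
  i=8: ✗ (none in [9,11])
Positions where it holds: {0, 1, 2, 3, 4, 5} → 6.

6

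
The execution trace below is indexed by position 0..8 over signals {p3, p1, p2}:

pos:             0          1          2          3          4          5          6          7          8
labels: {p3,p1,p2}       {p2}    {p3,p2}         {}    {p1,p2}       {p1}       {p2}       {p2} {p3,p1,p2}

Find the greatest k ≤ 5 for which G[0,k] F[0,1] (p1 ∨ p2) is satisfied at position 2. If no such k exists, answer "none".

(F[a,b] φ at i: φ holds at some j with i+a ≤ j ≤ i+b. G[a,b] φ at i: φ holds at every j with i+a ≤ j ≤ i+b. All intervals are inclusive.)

5

F[0,1] (p1 ∨ p2) must hold from j=2 onward; find where it first fails.
  j=2: holds
  j=3: holds
  j=4: holds
  j=5: holds
  j=6: holds
  j=7: holds
Holds through j=7; largest k = 5.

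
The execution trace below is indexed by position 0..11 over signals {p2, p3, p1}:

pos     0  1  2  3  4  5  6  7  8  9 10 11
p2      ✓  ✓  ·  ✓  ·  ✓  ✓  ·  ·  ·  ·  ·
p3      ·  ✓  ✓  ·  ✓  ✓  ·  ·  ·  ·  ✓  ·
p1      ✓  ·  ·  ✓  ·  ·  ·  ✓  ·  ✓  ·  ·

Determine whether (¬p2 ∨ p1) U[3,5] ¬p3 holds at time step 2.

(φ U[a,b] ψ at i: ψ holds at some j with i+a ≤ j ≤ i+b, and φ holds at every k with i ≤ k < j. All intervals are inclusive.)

No

Need some j in [5,7] with ¬p3, and (¬p2 ∨ p1) at every k in [2,j-1].
  j=5: ¬p3 false.
  j=6: ¬p3 holds, but (¬p2 ∨ p1) fails at k=5 → not this j.
  j=7: ¬p3 holds, but (¬p2 ∨ p1) fails at k=5 → not this j.
No j in the window works → until fails.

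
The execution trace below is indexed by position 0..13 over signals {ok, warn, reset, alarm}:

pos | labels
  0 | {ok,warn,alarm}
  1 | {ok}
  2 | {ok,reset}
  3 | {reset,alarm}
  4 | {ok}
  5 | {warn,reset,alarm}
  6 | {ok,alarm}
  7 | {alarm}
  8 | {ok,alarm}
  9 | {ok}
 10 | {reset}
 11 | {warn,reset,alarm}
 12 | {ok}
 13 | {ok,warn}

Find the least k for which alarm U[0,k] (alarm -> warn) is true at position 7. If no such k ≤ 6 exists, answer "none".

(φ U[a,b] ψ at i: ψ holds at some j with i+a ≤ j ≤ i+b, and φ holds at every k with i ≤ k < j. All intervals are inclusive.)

Need earliest j ≥ 7 with (alarm -> warn), and alarm at every k in [7,j-1].
  j=7: rhs fails.
  j=8: rhs fails.
  j=9: rhs holds; lhs holds on [7,8]. k = 2.

2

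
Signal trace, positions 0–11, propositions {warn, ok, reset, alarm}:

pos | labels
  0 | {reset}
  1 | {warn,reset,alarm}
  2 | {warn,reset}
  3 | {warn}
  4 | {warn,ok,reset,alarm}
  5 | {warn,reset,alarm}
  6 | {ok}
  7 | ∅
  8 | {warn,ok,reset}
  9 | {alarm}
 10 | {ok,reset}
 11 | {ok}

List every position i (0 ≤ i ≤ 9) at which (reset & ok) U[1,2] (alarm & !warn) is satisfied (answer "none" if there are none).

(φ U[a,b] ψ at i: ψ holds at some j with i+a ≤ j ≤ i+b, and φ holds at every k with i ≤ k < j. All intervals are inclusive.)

8

Evaluate at each i in [0,9]:
  i=0: ✗ (no rhs in [1,2])
  i=1: ✗ (no rhs in [2,3])
  i=2: ✗ (no rhs in [3,4])
  i=3: ✗ (no rhs in [4,5])
  i=4: ✗ (no rhs in [5,6])
  i=5: ✗ (no rhs in [6,7])
  i=6: ✗ (no rhs in [7,8])
  i=7: ✗ (lhs fails at k=7 before rhs at j=9)
  i=8: ✓ (rhs at j=9; lhs holds on [8,8])
  i=9: ✗ (no rhs in [10,11])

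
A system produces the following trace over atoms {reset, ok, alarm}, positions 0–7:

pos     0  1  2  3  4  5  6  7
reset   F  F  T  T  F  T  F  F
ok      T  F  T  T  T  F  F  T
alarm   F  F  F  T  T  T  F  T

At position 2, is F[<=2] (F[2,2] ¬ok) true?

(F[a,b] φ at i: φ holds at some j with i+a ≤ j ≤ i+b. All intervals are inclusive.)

Check F[2,2] ¬ok at each j in [2,4]:
  j=2: fails (none in [4,4])
  j=3: holds (witness at 5)
  j=4: holds (witness at 6)
Found at j=3 → formula holds.

Yes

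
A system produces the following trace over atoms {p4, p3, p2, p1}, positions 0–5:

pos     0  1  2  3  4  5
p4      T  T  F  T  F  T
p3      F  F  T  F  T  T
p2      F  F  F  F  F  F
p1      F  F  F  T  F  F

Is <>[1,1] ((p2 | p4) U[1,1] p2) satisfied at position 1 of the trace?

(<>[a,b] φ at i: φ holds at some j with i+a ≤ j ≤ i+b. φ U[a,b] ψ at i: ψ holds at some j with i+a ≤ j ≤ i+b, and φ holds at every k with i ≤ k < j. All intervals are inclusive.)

No

Check ((p2 | p4) U[1,1] p2) at each j in [2,2]:
  j=2: fails
No position in the window satisfies it → formula fails.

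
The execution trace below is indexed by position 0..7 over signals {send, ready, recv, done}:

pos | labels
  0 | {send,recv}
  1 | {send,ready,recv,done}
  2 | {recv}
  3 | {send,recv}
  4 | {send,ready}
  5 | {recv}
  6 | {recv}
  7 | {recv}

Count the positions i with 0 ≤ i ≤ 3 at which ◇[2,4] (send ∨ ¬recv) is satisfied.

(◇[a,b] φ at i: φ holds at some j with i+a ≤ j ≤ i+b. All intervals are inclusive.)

3

Evaluate at each i in [0,3]:
  i=0: ✓ (witness j=3)
  i=1: ✓ (witness j=3)
  i=2: ✓ (witness j=4)
  i=3: ✗ (none in [5,7])
Positions where it holds: {0, 1, 2} → 3.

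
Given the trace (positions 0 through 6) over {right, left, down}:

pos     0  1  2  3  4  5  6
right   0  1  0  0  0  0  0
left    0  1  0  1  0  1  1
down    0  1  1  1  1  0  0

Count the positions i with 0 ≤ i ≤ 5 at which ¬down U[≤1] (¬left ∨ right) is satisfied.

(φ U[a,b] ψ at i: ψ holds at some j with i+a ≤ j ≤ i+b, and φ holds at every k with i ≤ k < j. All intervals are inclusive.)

4

Evaluate at each i in [0,5]:
  i=0: ✓ (rhs at j=0)
  i=1: ✓ (rhs at j=1)
  i=2: ✓ (rhs at j=2)
  i=3: ✗ (lhs fails at k=3 before rhs at j=4)
  i=4: ✓ (rhs at j=4)
  i=5: ✗ (no rhs in [5,6])
Positions where it holds: {0, 1, 2, 4} → 4.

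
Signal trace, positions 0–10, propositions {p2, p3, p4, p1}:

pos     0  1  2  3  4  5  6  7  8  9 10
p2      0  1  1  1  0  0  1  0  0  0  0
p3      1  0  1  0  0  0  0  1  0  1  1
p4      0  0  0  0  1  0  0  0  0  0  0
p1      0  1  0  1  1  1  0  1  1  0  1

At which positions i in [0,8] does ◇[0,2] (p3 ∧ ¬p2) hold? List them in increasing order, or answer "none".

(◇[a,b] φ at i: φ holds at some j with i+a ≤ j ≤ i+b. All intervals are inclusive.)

0, 5, 6, 7, 8

Evaluate at each i in [0,8]:
  i=0: ✓ (witness j=0)
  i=1: ✗ (none in [1,3])
  i=2: ✗ (none in [2,4])
  i=3: ✗ (none in [3,5])
  i=4: ✗ (none in [4,6])
  i=5: ✓ (witness j=7)
  i=6: ✓ (witness j=7)
  i=7: ✓ (witness j=7)
  i=8: ✓ (witness j=9)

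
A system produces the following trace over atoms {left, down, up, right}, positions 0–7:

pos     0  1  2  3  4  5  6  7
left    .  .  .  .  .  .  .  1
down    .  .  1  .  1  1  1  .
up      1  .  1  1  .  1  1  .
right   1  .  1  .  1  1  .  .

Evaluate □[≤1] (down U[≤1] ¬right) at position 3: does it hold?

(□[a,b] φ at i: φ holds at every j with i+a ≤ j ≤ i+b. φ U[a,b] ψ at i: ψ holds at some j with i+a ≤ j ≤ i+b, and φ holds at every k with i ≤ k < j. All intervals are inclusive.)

Does not hold

Check (down U[≤1] ¬right) at every j in [3,4]:
  j=3: holds
  j=4: fails
Fails at j=4 → formula fails.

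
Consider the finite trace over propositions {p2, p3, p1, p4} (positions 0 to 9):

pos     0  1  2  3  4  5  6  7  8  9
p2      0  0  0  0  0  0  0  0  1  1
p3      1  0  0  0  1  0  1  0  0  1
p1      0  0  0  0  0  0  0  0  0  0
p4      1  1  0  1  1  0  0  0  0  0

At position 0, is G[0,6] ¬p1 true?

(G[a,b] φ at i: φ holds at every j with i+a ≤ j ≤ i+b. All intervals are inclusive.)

Check ¬p1 at every j in [0,6]:
  j=0: true
  j=1: true
  j=2: true
  j=3: true
  j=4: true
  j=5: true
  j=6: true
All positions satisfy it → formula holds.

Yes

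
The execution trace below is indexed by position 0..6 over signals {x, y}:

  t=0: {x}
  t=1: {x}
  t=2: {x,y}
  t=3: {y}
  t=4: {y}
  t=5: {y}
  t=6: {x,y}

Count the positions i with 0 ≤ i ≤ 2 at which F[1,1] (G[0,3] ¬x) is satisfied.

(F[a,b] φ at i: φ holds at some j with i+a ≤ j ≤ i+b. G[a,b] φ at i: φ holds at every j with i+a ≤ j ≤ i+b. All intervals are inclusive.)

Evaluate at each i in [0,2]:
  i=0: ✗ (none in [1,1])
  i=1: ✗ (none in [2,2])
  i=2: ✗ (none in [3,3])
Positions where it holds: {} → 0.

0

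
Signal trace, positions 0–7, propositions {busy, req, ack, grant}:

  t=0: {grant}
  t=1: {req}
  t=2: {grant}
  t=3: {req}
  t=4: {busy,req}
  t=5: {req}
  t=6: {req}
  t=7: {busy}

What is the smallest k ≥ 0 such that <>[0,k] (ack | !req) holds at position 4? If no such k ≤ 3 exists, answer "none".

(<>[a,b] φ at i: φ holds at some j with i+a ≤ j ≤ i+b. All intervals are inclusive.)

Scan j = 4,5,… for (ack | !req):
  j=4: fails
  j=5: fails
  j=6: fails
  j=7: holds
First hit at j=7, so smallest k = 7-4 = 3.

3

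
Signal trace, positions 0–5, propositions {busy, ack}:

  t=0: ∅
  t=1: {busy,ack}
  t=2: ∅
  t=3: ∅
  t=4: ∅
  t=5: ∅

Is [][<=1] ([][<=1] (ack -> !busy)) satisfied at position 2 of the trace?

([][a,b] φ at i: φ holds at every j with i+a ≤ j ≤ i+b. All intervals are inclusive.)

True

Check [][<=1] (ack -> !busy) at every j in [2,3]:
  j=2: holds on [2,3]
  j=3: holds on [3,4]
All positions satisfy it → formula holds.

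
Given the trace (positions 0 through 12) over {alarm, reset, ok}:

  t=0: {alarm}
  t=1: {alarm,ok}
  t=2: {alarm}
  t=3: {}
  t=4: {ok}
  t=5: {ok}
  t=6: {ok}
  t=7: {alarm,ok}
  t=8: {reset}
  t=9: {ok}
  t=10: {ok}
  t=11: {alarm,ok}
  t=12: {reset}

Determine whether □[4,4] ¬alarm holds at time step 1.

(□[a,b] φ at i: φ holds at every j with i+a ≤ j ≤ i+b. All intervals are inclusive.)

Yes

Check ¬alarm at every j in [5,5]:
  j=5: true
All positions satisfy it → formula holds.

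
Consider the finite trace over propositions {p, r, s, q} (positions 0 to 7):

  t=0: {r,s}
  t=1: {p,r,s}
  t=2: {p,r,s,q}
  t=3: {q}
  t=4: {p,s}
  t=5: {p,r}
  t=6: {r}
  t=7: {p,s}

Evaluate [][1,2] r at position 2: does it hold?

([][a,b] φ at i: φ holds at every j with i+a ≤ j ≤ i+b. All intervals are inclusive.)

No

Check r at every j in [3,4]:
  j=3: false
  j=4: false
Fails at j=3 → formula fails.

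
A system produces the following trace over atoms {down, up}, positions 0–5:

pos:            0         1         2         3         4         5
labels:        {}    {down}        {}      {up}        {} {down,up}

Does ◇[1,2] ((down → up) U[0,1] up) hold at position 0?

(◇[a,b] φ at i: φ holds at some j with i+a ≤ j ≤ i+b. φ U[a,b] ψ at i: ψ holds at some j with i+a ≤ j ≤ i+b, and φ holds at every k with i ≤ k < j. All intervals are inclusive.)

Check ((down → up) U[0,1] up) at each j in [1,2]:
  j=1: fails
  j=2: holds
Found at j=2 → formula holds.

Holds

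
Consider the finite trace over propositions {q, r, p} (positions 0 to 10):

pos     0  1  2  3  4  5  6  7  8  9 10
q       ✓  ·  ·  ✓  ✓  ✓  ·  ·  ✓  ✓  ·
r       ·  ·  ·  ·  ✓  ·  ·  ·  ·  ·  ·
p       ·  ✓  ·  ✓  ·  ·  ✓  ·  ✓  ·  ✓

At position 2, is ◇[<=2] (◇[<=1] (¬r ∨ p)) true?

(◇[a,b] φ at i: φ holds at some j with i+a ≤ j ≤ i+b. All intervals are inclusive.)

True

Check ◇[<=1] (¬r ∨ p) at each j in [2,4]:
  j=2: holds (witness at 2)
  j=3: holds (witness at 3)
  j=4: holds (witness at 5)
Found at j=2 → formula holds.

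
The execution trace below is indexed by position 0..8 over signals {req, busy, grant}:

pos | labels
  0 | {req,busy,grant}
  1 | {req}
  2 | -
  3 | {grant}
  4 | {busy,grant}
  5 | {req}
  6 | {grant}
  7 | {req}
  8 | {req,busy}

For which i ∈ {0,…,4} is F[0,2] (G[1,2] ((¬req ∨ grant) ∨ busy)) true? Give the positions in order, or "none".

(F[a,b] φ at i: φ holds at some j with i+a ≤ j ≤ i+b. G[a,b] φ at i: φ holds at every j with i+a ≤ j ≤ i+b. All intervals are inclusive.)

Evaluate at each i in [0,4]:
  i=0: ✓ (witness j=1)
  i=1: ✓ (witness j=1)
  i=2: ✓ (witness j=2)
  i=3: ✗ (none in [3,5])
  i=4: ✗ (none in [4,6])

0, 1, 2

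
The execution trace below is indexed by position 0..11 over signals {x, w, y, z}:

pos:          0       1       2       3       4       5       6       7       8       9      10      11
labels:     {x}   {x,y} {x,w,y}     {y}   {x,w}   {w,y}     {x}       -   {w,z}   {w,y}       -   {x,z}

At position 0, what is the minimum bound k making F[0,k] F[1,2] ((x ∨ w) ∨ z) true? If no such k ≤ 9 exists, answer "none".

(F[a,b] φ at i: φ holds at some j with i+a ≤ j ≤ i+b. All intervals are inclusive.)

0

Scan j = 0,1,… for F[1,2] ((x ∨ w) ∨ z):
  j=0: holds
First hit at j=0, so smallest k = 0-0 = 0.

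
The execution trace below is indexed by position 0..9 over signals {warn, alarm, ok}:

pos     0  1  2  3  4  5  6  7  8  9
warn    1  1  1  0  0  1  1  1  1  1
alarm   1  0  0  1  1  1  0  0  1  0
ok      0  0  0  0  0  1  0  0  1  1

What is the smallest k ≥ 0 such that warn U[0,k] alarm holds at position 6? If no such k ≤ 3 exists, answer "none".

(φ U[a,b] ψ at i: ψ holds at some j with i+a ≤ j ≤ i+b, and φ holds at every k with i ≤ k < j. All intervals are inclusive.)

Need earliest j ≥ 6 with alarm, and warn at every k in [6,j-1].
  j=6: rhs fails.
  j=7: rhs fails.
  j=8: rhs holds; lhs holds on [6,7]. k = 2.

2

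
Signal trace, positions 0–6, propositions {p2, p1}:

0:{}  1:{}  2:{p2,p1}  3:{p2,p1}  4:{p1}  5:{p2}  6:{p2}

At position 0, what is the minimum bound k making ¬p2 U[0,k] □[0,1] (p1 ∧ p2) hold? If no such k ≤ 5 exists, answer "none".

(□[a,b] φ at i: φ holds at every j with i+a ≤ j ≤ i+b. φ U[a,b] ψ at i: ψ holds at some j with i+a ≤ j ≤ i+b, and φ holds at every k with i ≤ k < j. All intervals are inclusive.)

Need earliest j ≥ 0 with □[0,1] (p1 ∧ p2), and ¬p2 at every k in [0,j-1].
  j=0: rhs fails.
  j=1: rhs fails.
  j=2: rhs holds; lhs holds on [0,1]. k = 2.

2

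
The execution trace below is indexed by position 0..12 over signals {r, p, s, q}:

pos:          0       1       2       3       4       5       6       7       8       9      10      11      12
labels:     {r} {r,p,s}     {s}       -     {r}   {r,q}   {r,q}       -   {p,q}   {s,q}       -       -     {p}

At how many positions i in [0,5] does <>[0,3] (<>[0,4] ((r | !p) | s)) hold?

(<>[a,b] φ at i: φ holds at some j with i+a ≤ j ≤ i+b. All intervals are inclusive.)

Evaluate at each i in [0,5]:
  i=0: ✓ (witness j=0)
  i=1: ✓ (witness j=1)
  i=2: ✓ (witness j=2)
  i=3: ✓ (witness j=3)
  i=4: ✓ (witness j=4)
  i=5: ✓ (witness j=5)
Positions where it holds: {0, 1, 2, 3, 4, 5} → 6.

6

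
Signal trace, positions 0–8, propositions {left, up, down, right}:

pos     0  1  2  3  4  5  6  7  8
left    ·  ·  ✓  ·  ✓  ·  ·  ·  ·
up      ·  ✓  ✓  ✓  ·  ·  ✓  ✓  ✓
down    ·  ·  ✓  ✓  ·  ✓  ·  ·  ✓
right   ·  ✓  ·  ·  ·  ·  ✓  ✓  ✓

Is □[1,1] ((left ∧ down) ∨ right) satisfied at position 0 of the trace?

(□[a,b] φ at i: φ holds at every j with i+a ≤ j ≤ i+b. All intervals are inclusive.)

Yes

Check ((left ∧ down) ∨ right) at every j in [1,1]:
  j=1: true
All positions satisfy it → formula holds.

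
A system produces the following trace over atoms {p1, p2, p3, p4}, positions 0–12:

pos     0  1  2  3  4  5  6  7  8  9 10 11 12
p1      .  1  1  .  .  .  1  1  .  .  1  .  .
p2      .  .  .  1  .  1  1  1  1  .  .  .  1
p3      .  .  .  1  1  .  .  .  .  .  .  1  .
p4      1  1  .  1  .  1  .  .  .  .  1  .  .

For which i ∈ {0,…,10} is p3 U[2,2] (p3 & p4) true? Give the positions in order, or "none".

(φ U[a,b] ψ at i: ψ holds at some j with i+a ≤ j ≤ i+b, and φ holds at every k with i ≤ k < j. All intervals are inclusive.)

none

Evaluate at each i in [0,10]:
  i=0: ✗ (no rhs in [2,2])
  i=1: ✗ (lhs fails at k=1 before rhs at j=3)
  i=2: ✗ (no rhs in [4,4])
  i=3: ✗ (no rhs in [5,5])
  i=4: ✗ (no rhs in [6,6])
  i=5: ✗ (no rhs in [7,7])
  i=6: ✗ (no rhs in [8,8])
  i=7: ✗ (no rhs in [9,9])
  i=8: ✗ (no rhs in [10,10])
  i=9: ✗ (no rhs in [11,11])
  i=10: ✗ (no rhs in [12,12])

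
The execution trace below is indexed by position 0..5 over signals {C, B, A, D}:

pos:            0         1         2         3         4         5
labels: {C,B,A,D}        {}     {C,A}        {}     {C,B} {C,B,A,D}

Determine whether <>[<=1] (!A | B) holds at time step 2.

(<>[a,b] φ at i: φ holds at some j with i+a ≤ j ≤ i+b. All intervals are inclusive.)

Yes

Check (!A | B) at each j in [2,3]:
  j=2: false
  j=3: true
Found at j=3 → formula holds.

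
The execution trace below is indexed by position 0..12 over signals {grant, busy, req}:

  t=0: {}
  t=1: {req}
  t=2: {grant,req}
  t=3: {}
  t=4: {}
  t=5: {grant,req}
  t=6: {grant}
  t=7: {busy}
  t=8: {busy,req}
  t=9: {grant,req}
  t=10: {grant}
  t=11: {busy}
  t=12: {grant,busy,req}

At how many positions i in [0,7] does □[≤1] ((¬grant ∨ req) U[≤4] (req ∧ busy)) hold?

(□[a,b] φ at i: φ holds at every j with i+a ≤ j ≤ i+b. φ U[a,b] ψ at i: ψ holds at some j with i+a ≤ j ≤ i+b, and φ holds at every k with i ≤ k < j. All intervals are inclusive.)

1

Evaluate at each i in [0,7]:
  i=0: ✗ (fails at j=0)
  i=1: ✗ (fails at j=1)
  i=2: ✗ (fails at j=2)
  i=3: ✗ (fails at j=3)
  i=4: ✗ (fails at j=4)
  i=5: ✗ (fails at j=5)
  i=6: ✗ (fails at j=6)
  i=7: ✓ (all of [7,8])
Positions where it holds: {7} → 1.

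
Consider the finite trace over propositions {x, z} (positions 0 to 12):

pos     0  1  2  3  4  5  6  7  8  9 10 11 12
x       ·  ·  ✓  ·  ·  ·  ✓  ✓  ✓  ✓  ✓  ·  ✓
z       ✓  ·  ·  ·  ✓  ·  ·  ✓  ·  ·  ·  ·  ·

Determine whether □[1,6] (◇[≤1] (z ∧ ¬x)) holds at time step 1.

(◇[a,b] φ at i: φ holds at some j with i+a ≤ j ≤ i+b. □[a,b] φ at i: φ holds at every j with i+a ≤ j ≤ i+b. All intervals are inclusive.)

Does not hold

Check ◇[≤1] (z ∧ ¬x) at every j in [2,7]:
  j=2: fails (none in [2,3])
  j=3: holds (witness at 4)
  j=4: holds (witness at 4)
  j=5: fails (none in [5,6])
  j=6: fails (none in [6,7])
  j=7: fails (none in [7,8])
Fails at j=2 → formula fails.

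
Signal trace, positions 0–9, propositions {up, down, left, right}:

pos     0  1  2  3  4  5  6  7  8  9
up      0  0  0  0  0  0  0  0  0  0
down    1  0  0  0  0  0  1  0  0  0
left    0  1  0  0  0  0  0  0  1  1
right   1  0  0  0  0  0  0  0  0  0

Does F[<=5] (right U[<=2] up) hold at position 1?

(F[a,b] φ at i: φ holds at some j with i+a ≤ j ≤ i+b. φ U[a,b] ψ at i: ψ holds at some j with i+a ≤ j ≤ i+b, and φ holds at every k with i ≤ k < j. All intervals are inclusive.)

No

Check (right U[<=2] up) at each j in [1,6]:
  j=1: fails
  j=2: fails
  j=3: fails
  j=4: fails
  j=5: fails
  j=6: fails
No position in the window satisfies it → formula fails.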